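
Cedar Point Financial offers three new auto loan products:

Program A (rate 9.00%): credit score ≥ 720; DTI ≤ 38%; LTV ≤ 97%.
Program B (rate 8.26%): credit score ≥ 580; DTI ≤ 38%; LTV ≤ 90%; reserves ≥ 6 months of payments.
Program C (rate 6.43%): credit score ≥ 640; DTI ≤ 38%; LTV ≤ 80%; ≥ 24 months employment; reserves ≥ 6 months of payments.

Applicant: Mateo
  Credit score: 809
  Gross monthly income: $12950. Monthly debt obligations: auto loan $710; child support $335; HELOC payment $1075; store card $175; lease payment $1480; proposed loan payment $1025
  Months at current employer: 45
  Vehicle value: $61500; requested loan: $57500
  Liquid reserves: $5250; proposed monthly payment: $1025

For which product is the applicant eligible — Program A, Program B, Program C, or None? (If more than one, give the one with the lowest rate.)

Total debts = (710 + 335 + 1,075 + 175 + 1,480 + 1,025) = 4,800; DTI = 4,800/12,950 = 37.1%.
LTV = 57,500/61,500 = 93.5%.
Reserves = 5,250/1,025 = 5.1 months.
Program A: score 809 ≥ 720; DTI 37.1% ≤ 38%; LTV 93.5% ≤ 97% → qualifies.
Program B: score 809 ≥ 580; DTI 37.1% ≤ 38%; LTV 93.5% > 90%; reserves 5.1 < 6 mo → does not qualify.
Program C: score 809 ≥ 640; DTI 37.1% ≤ 38%; LTV 93.5% > 80%; employment 45 ≥ 24 mo; reserves 5.1 < 6 mo → does not qualify.

Program A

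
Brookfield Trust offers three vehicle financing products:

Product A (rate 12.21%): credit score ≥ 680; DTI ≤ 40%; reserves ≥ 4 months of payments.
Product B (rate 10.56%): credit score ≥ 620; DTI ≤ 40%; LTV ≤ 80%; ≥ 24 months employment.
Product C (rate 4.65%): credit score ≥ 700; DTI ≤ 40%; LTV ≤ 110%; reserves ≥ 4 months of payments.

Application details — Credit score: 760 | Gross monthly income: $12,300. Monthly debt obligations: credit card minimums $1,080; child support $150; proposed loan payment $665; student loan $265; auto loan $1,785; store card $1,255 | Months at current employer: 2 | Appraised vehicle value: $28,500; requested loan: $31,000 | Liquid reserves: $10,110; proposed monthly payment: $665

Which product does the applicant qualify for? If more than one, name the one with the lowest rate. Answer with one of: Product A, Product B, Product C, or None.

Total debts = (1,080 + 150 + 665 + 265 + 1,785 + 1,255) = 5,200; DTI = 5,200/12,300 = 42.3%.
LTV = 31,000/28,500 = 108.8%.
Reserves = 10,110/665 = 15.2 months.
Product A: score 760 ≥ 680; DTI 42.3% > 40%; reserves 15.2 ≥ 4 mo → does not qualify.
Product B: score 760 ≥ 620; DTI 42.3% > 40%; LTV 108.8% > 80%; employment 2 < 24 mo → does not qualify.
Product C: score 760 ≥ 700; DTI 42.3% > 40%; LTV 108.8% ≤ 110%; reserves 15.2 ≥ 4 mo → does not qualify.

None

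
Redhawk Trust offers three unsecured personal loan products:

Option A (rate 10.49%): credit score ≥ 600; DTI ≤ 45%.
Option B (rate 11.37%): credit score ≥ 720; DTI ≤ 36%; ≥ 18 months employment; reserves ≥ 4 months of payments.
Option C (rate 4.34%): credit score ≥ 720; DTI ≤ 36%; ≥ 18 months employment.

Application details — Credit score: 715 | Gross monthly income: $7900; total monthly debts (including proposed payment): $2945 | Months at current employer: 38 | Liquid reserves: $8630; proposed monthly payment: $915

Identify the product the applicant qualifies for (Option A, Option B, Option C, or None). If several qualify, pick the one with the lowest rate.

Option A

DTI = 2,945/7,900 = 37.3%.
Reserves = 8,630/915 = 9.4 months.
Option A: score 715 ≥ 600; DTI 37.3% ≤ 45% → qualifies.
Option B: score 715 < 720; DTI 37.3% > 36%; employment 38 ≥ 18 mo; reserves 9.4 ≥ 4 mo → does not qualify.
Option C: score 715 < 720; DTI 37.3% > 36%; employment 38 ≥ 18 mo → does not qualify.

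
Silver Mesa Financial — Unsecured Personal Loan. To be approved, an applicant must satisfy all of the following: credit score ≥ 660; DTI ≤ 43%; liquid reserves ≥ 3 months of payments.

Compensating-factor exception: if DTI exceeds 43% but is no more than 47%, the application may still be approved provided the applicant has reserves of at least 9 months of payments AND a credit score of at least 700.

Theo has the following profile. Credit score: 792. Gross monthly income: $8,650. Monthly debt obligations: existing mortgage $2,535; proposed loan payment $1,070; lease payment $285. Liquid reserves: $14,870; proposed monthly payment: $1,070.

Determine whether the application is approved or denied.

Credit score 792 ≥ 660 (meets base)
Total debts = (2,535 + 1,070 + 285) = 3,890. DTI = 3,890/8,650 = 45% > 43% — standard DTI limit exceeded.
Reserves = 14,870/1,070 = 13.9 months ≥ 3
DTI 45% is within the 43%–47% exception band; checking compensating factors.
Reserves 13.9 ≥ 9 months; credit score 792 ≥ 700.
Both compensating conditions met → exception applies.

Approved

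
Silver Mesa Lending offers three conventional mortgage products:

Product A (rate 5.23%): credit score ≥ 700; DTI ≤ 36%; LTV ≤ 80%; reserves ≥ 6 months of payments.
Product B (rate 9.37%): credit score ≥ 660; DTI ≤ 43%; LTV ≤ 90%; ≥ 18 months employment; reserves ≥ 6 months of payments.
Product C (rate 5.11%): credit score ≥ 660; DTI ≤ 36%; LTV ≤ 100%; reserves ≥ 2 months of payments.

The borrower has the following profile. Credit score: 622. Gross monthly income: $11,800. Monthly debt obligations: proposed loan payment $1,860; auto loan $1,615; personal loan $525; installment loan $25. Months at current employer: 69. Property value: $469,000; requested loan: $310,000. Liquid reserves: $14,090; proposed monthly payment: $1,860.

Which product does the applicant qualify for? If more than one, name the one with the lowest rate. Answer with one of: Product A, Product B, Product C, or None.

None

Total debts = (1,860 + 1,615 + 525 + 25) = 4,025; DTI = 4,025/11,800 = 34.1%.
LTV = 310,000/469,000 = 66.1%.
Reserves = 14,090/1,860 = 7.6 months.
Product A: score 622 < 700; DTI 34.1% ≤ 36%; LTV 66.1% ≤ 80%; reserves 7.6 ≥ 6 mo → does not qualify.
Product B: score 622 < 660; DTI 34.1% ≤ 43%; LTV 66.1% ≤ 90%; employment 69 ≥ 18 mo; reserves 7.6 ≥ 6 mo → does not qualify.
Product C: score 622 < 660; DTI 34.1% ≤ 36%; LTV 66.1% ≤ 100%; reserves 7.6 ≥ 2 mo → does not qualify.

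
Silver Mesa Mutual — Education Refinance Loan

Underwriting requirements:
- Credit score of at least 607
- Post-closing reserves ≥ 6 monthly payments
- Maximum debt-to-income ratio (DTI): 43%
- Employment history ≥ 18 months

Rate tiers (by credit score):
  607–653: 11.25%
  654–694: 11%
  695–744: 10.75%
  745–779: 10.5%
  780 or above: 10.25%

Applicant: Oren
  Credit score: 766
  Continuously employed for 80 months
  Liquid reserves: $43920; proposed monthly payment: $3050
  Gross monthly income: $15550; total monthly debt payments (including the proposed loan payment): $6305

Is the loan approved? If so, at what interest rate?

Approved at 10.5%

Credit score 766 ≥ 607 (meets minimum)
Reserves: 43,920 ÷ 3,050 = 14.4 months (meets 6-month minimum)
DTI = 6,305/15,550 = 40.5% ≤ 43%
Employment 80 ≥ 18 months
All requirements met. Score 766 falls in the 745–779 tier → 10.5%.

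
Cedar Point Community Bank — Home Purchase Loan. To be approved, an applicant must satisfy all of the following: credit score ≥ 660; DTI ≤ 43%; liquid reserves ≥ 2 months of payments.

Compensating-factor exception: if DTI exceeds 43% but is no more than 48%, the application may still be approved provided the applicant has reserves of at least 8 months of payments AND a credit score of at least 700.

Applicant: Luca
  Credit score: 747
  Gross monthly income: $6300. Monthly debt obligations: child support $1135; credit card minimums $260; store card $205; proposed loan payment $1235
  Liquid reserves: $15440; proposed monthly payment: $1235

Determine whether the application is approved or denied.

Credit score 747 ≥ 660 (meets base)
Total debts = (1,135 + 260 + 205 + 1,235) = 2,835. DTI: 2,835 ÷ 6,300 = 45%, over the 43% base limit.
Reserves: 15,440 ÷ 1,235 = 12.5 months (meets 2-month minimum)
45% falls in the override range (43%–48%), so the compensating-factor test applies.
Reserves 12.5 ≥ 8 months; credit score 747 ≥ 700.
Both compensating conditions met → exception applies.

Approved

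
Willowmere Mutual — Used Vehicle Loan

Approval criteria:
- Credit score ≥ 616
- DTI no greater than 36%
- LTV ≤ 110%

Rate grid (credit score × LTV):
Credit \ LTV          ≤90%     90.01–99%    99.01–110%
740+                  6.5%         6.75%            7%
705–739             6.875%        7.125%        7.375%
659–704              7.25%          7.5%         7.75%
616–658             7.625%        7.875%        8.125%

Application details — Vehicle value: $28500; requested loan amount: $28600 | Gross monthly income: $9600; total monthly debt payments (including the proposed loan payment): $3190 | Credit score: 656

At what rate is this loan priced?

8.125%

Credit score 656 ≥ 616; DTI: 3,190 ÷ 9,600 = 33.2%, within the 36% cap
LTV = 28,600/28,500 = 100.4% ≤ 110%
Row: 656 falls in 616–658. Column: 100.4% falls in 99.01–110%. Rate = 8.125%.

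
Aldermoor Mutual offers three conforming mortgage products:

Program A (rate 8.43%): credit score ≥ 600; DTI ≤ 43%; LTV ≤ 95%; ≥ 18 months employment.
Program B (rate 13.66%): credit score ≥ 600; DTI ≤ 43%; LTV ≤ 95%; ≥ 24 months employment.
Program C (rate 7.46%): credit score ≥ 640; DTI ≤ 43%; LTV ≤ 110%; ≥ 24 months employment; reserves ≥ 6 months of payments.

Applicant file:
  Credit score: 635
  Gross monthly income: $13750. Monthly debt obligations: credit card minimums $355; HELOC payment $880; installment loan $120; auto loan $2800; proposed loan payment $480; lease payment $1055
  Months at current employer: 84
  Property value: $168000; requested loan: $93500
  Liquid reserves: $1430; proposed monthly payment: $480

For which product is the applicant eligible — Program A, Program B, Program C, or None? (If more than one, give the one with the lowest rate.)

Total debts = (355 + 880 + 120 + 2,800 + 480 + 1,055) = 5,690; DTI = 5,690/13,750 = 41.4%.
LTV = 93,500/168,000 = 55.7%.
Reserves = 1,430/480 = 3.0 months.
Program A: score 635 ≥ 600; DTI 41.4% ≤ 43%; LTV 55.7% ≤ 95%; employment 84 ≥ 18 mo → qualifies.
Program B: score 635 ≥ 600; DTI 41.4% ≤ 43%; LTV 55.7% ≤ 95%; employment 84 ≥ 24 mo → qualifies.
Program C: score 635 < 640; DTI 41.4% ≤ 43%; LTV 55.7% ≤ 110%; employment 84 ≥ 24 mo; reserves 3.0 < 6 mo → does not qualify.
Qualifying: Program A, Program B. Lowest rate is 8.43% → Program A.

Program A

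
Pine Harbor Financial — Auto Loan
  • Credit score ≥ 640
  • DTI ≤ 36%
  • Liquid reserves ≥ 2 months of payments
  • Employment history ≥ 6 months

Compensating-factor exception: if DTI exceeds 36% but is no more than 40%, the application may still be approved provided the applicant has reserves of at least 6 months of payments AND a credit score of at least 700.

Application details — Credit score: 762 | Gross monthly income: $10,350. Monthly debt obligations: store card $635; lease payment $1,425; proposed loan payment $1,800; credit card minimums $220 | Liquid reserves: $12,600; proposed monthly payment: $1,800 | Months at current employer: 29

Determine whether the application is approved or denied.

Approved

Credit score 762 ≥ 640 (meets base)
Total debts = (635 + 1,425 + 1,800 + 220) = 4,080. DTI = 4,080/10,350 = 39.4% > 36% — standard DTI limit exceeded.
Reserves = 12,600/1,800 = 7.0 months ≥ 2
Employment 29 ≥ 6 months
39.4% falls in the override range (36%–40%), so the compensating-factor test applies.
Reserves 7.0 ≥ 6 months; credit score 762 ≥ 700.
Both compensating conditions met → exception applies.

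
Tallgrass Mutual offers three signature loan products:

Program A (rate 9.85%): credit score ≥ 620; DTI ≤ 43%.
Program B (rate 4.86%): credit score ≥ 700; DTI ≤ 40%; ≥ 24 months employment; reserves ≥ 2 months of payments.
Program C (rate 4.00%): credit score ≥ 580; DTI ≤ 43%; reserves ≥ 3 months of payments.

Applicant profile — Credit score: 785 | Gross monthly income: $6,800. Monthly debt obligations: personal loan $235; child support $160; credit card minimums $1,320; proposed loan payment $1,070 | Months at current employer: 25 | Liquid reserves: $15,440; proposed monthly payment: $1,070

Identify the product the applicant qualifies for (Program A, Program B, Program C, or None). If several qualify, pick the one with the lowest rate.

Program C

Total debts = (235 + 160 + 1,320 + 1,070) = 2,785; DTI = 2,785/6,800 = 41%.
Reserves = 15,440/1,070 = 14.4 months.
Program A: score 785 ≥ 620; DTI 41% ≤ 43% → qualifies.
Program B: score 785 ≥ 700; DTI 41% > 40%; employment 25 ≥ 24 mo; reserves 14.4 ≥ 2 mo → does not qualify.
Program C: score 785 ≥ 580; DTI 41% ≤ 43%; reserves 14.4 ≥ 3 mo → qualifies.
Qualifying: Program A, Program C. Lowest rate is 4.00% → Program C.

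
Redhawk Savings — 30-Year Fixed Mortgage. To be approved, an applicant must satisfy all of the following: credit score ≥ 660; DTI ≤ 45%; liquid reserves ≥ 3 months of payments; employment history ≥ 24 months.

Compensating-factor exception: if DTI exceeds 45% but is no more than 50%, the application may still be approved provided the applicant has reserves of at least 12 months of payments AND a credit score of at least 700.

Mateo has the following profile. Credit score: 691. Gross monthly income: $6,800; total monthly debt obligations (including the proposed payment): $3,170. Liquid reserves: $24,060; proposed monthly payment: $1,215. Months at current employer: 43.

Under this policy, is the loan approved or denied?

Credit score 691 ≥ 660 (meets base)
DTI = 3,170/6,800 = 46.6% > 45% — standard DTI limit exceeded.
Liquid reserves cover 24,060/1,215 = 19.8 months — ≥ 3 required
Employment 43 ≥ 24 months
46.6% falls in the override range (45%–50%), so the compensating-factor test applies.
Override check — reserves: 19.8 mo (ok); score: 691 (below 700).
Compensating-factor requirement not fully met.

Denied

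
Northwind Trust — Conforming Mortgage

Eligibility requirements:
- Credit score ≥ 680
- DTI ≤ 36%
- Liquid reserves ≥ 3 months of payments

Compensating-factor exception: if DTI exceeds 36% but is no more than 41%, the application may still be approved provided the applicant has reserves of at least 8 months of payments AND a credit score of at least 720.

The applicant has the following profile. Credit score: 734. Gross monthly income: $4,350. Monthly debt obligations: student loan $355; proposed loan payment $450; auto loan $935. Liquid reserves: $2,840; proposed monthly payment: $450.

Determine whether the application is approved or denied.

Denied

Credit score 734 ≥ 680 (meets base)
Total debts = (355 + 450 + 935) = 1,740. DTI = 1,740/4,350 = 40% > 36% — standard DTI limit exceeded.
Reserves = 2,840/450 = 6.3 months ≥ 3
40% falls in the override range (36%–41%), so the compensating-factor test applies.
Reserves 6.3 < 8 months; credit score 734 ≥ 720.
Compensating-factor requirement not fully met.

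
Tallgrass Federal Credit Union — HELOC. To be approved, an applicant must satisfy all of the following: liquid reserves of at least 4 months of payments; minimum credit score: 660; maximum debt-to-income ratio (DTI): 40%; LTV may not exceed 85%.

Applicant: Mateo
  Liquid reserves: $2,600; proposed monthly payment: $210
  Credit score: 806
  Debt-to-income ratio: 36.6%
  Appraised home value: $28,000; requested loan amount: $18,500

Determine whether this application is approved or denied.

Approved

Reserves: 2,600 ÷ 210 = 12.4 months (meets 4-month minimum)
Credit score 806 ≥ 660 (meets)
DTI 36.6% ≤ 40%
Loan-to-value = 18,500/28,000 = 66.1% — pass (85% max)
All criteria satisfied.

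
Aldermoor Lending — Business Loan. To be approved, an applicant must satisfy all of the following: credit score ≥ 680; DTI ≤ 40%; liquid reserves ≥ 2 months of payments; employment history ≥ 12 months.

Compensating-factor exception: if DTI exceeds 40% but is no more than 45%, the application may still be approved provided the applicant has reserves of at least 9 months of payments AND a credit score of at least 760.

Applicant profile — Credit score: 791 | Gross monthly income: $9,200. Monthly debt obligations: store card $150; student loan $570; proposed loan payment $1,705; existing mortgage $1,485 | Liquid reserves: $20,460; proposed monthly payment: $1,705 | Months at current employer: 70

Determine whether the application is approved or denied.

Approved

Credit score 791 ≥ 680 (meets base)
Total debts = (150 + 570 + 1,705 + 1,485) = 3,910. DTI: 3,910 ÷ 9,200 = 42.5%, over the 40% base limit.
Reserves = 20,460/1,705 = 12.0 months ≥ 2
Employment 70 ≥ 12 months
DTI 42.5% is within the 40%–45% exception band; checking compensating factors.
Reserves 12.0 ≥ 9 months; credit score 791 ≥ 760.
Both override conditions satisfied; DTI exception granted.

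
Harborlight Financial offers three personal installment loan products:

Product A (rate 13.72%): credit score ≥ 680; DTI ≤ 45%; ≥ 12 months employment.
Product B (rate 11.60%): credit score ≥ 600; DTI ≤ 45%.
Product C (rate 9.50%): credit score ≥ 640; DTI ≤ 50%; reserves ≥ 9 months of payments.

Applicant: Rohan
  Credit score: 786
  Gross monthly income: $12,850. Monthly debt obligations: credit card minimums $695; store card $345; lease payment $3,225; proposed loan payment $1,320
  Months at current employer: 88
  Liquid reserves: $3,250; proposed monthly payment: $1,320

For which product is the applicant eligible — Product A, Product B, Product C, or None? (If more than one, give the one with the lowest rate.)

Total debts = (695 + 345 + 3,225 + 1,320) = 5,585; DTI = 5,585/12,850 = 43.5%.
Reserves = 3,250/1,320 = 2.5 months.
Product A: score 786 ≥ 680; DTI 43.5% ≤ 45%; employment 88 ≥ 12 mo → qualifies.
Product B: score 786 ≥ 600; DTI 43.5% ≤ 45% → qualifies.
Product C: score 786 ≥ 640; DTI 43.5% ≤ 50%; reserves 2.5 < 9 mo → does not qualify.
Qualifying: Product A, Product B. Lowest rate is 11.60% → Product B.

Product B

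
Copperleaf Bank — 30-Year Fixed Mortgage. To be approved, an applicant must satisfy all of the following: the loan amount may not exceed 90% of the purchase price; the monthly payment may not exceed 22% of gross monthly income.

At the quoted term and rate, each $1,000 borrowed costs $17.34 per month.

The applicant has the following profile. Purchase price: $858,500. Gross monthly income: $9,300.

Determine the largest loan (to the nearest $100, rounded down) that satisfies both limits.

Payment cap: 22% × $9,300 = $2,046/month.
At $17.34 per $1,000, that supports 2,046/17.34 × 1,000 ≈ $117,993 → $117,900.
LTV cap: 90% × $858,500 = $772,650 → $772,600.
Binding constraint: payment-to-income.

$117,900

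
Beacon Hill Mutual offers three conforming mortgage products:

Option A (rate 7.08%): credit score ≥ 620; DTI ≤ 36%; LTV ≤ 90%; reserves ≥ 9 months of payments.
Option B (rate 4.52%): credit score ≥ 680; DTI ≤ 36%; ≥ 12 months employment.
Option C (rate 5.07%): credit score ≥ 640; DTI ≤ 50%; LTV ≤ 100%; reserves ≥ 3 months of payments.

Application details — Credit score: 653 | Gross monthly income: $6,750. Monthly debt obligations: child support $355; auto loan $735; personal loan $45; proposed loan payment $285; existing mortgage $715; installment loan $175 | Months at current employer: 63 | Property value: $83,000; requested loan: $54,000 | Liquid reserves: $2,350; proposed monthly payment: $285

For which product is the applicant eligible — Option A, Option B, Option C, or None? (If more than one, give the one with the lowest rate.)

Total debts = (355 + 735 + 45 + 285 + 715 + 175) = 2,310; DTI = 2,310/6,750 = 34.2%.
LTV = 54,000/83,000 = 65.1%.
Reserves = 2,350/285 = 8.2 months.
Option A: score 653 ≥ 620; DTI 34.2% ≤ 36%; LTV 65.1% ≤ 90%; reserves 8.2 < 9 mo → does not qualify.
Option B: score 653 < 680; DTI 34.2% ≤ 36%; employment 63 ≥ 12 mo → does not qualify.
Option C: score 653 ≥ 640; DTI 34.2% ≤ 50%; LTV 65.1% ≤ 100%; reserves 8.2 ≥ 3 mo → qualifies.

Option C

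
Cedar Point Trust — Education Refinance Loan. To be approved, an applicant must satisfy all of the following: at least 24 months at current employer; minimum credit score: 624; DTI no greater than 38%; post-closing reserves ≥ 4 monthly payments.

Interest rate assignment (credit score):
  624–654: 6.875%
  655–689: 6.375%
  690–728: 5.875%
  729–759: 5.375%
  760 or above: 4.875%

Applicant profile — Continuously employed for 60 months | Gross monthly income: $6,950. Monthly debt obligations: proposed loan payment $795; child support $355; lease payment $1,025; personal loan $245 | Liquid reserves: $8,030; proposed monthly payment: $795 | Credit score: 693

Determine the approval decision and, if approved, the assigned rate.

Credit score 693 ≥ 624 (meets minimum)
Employment 60 ≥ 24 months
Total monthly debts = (795 + 355 + 1,025 + 245) = 2,420. DTI = 2,420/6,950 = 34.8% ≤ 38%
Liquid reserves cover 8,030/795 = 10.1 months — ≥ 4 required
All requirements met. Score 693 falls in the 690–728 tier → 5.875%.

Approved at 5.875%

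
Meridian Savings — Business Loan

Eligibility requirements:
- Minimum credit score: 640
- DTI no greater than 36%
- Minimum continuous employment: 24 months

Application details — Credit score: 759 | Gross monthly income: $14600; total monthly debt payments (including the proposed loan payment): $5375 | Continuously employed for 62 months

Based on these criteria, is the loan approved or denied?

Denied

Credit score 759 ≥ 640 (meets)
DTI: 5,375 ÷ 14,600 = 36.8%, exceeds the 36% cap
Employment 62 ≥ 24 months
Fails on DTI.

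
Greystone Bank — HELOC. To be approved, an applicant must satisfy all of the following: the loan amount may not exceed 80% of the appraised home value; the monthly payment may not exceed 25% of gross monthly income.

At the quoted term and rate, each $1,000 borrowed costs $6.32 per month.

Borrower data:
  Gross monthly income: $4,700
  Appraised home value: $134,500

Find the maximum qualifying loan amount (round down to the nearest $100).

Payment cap: 25% × $4,700 = $1,175/month.
At $6.32 per $1,000, that supports 1,175/6.32 × 1,000 ≈ $185,917 → $185,900.
LTV cap: 80% × $134,500 = $107,600 → $107,600.
Binding constraint: loan-to-value.

$107,600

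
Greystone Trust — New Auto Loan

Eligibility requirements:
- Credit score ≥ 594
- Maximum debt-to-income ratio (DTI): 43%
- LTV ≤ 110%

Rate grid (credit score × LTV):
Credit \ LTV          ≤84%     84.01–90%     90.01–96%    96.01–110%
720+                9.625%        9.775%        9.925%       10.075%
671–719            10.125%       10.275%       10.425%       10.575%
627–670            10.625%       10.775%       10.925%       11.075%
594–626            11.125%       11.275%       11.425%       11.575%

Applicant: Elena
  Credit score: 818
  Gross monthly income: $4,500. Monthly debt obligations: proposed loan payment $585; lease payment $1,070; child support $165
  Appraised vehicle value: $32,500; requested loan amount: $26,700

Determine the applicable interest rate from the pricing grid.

Credit score 818 ≥ 594; Total monthly debts = (585 + 1,070 + 165) = 1,820. Debt-to-income = 1,820/4,500 = 40.4% — meets 43% limit
LTV: 26,700 ÷ 32,500 = 82.2%, within 110% cap
Row: 818 falls in 720+. Column: 82.2% falls in ≤84%. Rate = 9.625%.

9.625%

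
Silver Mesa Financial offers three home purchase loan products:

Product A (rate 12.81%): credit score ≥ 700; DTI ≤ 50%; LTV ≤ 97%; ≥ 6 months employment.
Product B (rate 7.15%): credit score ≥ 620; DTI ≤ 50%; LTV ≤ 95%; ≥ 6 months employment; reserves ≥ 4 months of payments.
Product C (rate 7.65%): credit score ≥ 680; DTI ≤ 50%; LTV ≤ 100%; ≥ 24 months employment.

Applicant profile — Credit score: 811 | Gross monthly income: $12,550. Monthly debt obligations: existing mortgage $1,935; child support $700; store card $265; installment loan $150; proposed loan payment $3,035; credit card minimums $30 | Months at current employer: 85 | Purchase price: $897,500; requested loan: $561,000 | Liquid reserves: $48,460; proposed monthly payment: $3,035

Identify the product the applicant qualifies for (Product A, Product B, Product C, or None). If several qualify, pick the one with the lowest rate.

Product B

Total debts = (1,935 + 700 + 265 + 150 + 3,035 + 30) = 6,115; DTI = 6,115/12,550 = 48.7%.
LTV = 561,000/897,500 = 62.5%.
Reserves = 48,460/3,035 = 16.0 months.
Product A: score 811 ≥ 700; DTI 48.7% ≤ 50%; LTV 62.5% ≤ 97%; employment 85 ≥ 6 mo → qualifies.
Product B: score 811 ≥ 620; DTI 48.7% ≤ 50%; LTV 62.5% ≤ 95%; employment 85 ≥ 6 mo; reserves 16.0 ≥ 4 mo → qualifies.
Product C: score 811 ≥ 680; DTI 48.7% ≤ 50%; LTV 62.5% ≤ 100%; employment 85 ≥ 24 mo → qualifies.
Qualifying: Product A, Product B, Product C. Lowest rate is 7.15% → Product B.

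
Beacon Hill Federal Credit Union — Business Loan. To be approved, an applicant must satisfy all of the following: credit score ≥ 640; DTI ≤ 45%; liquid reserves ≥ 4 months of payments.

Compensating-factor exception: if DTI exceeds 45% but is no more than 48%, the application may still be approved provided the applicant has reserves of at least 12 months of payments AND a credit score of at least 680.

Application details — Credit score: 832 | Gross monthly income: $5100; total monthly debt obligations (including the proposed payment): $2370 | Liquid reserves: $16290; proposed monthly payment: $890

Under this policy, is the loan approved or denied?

Approved

Credit score 832 ≥ 640 (meets base)
DTI: 2,370 ÷ 5,100 = 46.5%, over the 45% base limit.
Reserves = 16,290/890 = 18.3 months ≥ 4
46.5% falls in the override range (45%–48%), so the compensating-factor test applies.
Override check — reserves: 18.3 mo (ok); score: 832 (ok).
Both compensating conditions met → exception applies.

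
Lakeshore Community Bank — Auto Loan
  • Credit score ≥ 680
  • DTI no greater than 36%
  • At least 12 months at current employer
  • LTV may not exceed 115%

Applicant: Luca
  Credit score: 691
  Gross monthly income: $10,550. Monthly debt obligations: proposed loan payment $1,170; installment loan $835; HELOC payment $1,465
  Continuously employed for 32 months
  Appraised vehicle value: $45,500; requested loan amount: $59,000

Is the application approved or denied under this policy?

Denied

Credit score 691 ≥ 680 (meets)
Total monthly debts = (1,170 + 835 + 1,465) = 3,470. DTI = 3,470/10,550 = 32.9% ≤ 36%
Employment 32 ≥ 12 months
LTV = 59,000/45,500 = 129.7% > 115%
Fails on LTV.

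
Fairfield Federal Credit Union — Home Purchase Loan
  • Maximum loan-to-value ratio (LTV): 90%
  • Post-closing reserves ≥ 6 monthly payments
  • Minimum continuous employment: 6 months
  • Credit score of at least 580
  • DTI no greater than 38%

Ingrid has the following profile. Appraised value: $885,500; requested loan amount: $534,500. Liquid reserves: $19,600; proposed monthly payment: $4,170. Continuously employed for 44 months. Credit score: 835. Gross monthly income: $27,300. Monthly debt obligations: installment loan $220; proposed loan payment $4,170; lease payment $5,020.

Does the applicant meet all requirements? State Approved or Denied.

LTV: 534,500 ÷ 885,500 = 60.4%, within 90% cap
Liquid reserves cover 19,600/4,170 = 4.7 months — < 6 required
Employment 44 ≥ 6 months
Credit score 835 ≥ 580 (meets)
Total monthly debts = (220 + 4,170 + 5,020) = 9,410. DTI: 9,410 ÷ 27,300 = 34.5%, within the 38% cap
Fails on reserves.

Denied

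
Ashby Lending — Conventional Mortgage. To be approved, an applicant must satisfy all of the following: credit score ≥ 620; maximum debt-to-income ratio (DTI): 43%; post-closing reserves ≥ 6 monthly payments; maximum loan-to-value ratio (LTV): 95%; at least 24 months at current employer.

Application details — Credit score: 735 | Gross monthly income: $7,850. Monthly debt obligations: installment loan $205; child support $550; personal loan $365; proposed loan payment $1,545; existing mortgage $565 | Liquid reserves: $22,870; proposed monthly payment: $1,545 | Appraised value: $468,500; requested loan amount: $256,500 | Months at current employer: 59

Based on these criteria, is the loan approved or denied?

Approved

Credit score 735 ≥ 620 (meets)
Total monthly debts = (205 + 550 + 365 + 1,545 + 565) = 3,230. DTI: 3,230 ÷ 7,850 = 41.1%, within the 43% cap
Reserves = 22,870/1,545 = 14.8 months ≥ 6
LTV = 256,500/468,500 = 54.7% ≤ 95%
Employment 59 ≥ 24 months
All criteria satisfied.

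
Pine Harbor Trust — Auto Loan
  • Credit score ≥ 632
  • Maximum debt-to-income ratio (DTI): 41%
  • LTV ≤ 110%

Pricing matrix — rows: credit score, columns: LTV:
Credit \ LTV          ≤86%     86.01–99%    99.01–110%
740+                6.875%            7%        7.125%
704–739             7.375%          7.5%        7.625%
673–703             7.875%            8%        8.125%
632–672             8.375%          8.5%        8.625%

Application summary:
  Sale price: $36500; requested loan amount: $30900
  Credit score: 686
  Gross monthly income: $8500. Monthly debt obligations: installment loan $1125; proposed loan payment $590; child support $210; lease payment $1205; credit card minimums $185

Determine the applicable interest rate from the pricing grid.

7.875%

Credit score 686 ≥ 632; Total monthly debts = (1,125 + 590 + 210 + 1,205 + 185) = 3,315. DTI = 3,315/8,500 = 39% ≤ 41%
LTV: 30,900 ÷ 36,500 = 84.7%, within 110% cap
Score 686 is in the 673–703 band; LTV 84.7% is in the ≤86% band → 7.875%.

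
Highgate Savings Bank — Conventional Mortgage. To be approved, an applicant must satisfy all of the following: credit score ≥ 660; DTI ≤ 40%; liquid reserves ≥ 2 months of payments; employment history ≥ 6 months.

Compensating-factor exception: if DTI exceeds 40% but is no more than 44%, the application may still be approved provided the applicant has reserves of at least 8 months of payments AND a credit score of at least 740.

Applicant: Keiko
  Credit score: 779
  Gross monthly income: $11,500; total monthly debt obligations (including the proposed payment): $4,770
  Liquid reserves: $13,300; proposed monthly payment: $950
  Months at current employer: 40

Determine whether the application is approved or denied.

Approved

Credit score 779 ≥ 660 (meets base)
DTI: 4,770 ÷ 11,500 = 41.5%, over the 40% base limit.
Reserves = 13,300/950 = 14.0 months ≥ 2
Employment 40 ≥ 6 months
41.5% falls in the override range (40%–44%), so the compensating-factor test applies.
Reserves 14.0 ≥ 8 months; credit score 779 ≥ 740.
Both override conditions satisfied; DTI exception granted.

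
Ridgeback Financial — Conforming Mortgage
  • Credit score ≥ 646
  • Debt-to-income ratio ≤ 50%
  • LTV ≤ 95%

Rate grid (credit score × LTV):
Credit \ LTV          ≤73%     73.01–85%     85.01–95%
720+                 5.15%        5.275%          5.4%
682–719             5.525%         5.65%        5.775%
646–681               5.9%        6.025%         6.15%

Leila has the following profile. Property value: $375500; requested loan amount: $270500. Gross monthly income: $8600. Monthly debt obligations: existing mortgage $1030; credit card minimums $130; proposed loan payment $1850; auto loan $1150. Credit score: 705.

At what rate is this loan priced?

Credit score 705 ≥ 646; Total monthly debts = (1,030 + 130 + 1,850 + 1,150) = 4,160. DTI: 4,160 ÷ 8,600 = 48.4%, within the 50% cap
Loan-to-value = 270,500/375,500 = 72% — pass (95% max)
Row: 705 falls in 682–719. Column: 72% falls in ≤73%. Rate = 5.525%.

5.525%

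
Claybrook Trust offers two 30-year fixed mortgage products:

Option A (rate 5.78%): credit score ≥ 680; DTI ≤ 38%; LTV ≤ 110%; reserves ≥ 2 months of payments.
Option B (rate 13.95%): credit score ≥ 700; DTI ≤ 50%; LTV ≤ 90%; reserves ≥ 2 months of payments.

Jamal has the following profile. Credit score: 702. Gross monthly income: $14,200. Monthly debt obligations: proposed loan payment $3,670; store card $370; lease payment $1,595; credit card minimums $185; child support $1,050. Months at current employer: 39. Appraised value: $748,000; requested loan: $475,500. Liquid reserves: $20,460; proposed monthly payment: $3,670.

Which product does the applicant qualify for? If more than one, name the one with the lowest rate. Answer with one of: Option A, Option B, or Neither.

Option B

Total debts = (3,670 + 370 + 1,595 + 185 + 1,050) = 6,870; DTI = 6,870/14,200 = 48.4%.
LTV = 475,500/748,000 = 63.6%.
Reserves = 20,460/3,670 = 5.6 months.
Option A: score 702 ≥ 680; DTI 48.4% > 38%; LTV 63.6% ≤ 110%; reserves 5.6 ≥ 2 mo → does not qualify.
Option B: score 702 ≥ 700; DTI 48.4% ≤ 50%; LTV 63.6% ≤ 90%; reserves 5.6 ≥ 2 mo → qualifies.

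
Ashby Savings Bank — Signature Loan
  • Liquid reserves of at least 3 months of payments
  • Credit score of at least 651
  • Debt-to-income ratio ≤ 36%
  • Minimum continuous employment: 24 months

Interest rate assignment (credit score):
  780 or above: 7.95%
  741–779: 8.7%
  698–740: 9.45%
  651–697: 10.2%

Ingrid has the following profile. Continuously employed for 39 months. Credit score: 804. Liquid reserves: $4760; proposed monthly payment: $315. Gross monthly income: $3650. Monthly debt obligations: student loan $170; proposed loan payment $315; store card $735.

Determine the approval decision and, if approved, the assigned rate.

Approved at 7.95%

Credit score 804 ≥ 651 (meets minimum)
Employment 39 ≥ 24 months
Total monthly debts = (170 + 315 + 735) = 1,220. Debt-to-income = 1,220/3,650 = 33.4% — meets 36% limit
Liquid reserves cover 4,760/315 = 15.1 months — ≥ 3 required
All requirements met. Score 804 falls in the 780 or above tier → 7.95%.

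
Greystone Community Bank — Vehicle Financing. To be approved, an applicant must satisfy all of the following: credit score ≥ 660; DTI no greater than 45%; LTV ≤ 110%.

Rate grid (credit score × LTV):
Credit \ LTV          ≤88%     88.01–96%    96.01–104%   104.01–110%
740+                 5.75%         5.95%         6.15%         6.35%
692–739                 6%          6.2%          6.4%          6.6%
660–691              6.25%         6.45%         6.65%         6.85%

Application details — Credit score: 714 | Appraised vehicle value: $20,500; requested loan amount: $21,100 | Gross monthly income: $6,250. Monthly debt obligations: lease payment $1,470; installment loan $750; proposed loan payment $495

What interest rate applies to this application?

Credit score 714 ≥ 660; Total monthly debts = (1,470 + 750 + 495) = 2,715. DTI: 2,715 ÷ 6,250 = 43.4%, within the 45% cap
LTV: 21,100 ÷ 20,500 = 102.9%, within 110% cap
Credit 714 → row 692–739; LTV 102.9% → column 96.01–104%. Grid cell → 6.4%.

6.4%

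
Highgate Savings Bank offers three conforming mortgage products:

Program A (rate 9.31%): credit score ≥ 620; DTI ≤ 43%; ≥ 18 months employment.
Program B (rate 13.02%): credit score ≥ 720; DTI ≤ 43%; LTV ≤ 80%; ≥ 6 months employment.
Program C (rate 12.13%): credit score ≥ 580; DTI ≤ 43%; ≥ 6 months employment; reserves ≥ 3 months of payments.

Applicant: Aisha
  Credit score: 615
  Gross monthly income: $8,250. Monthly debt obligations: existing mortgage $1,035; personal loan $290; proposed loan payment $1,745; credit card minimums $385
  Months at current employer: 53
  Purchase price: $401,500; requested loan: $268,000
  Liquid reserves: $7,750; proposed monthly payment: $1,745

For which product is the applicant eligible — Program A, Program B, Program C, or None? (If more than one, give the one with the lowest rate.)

Program C

Total debts = (1,035 + 290 + 1,745 + 385) = 3,455; DTI = 3,455/8,250 = 41.9%.
LTV = 268,000/401,500 = 66.7%.
Reserves = 7,750/1,745 = 4.4 months.
Program A: score 615 < 620; DTI 41.9% ≤ 43%; employment 53 ≥ 18 mo → does not qualify.
Program B: score 615 < 720; DTI 41.9% ≤ 43%; LTV 66.7% ≤ 80%; employment 53 ≥ 6 mo → does not qualify.
Program C: score 615 ≥ 580; DTI 41.9% ≤ 43%; employment 53 ≥ 6 mo; reserves 4.4 ≥ 3 mo → qualifies.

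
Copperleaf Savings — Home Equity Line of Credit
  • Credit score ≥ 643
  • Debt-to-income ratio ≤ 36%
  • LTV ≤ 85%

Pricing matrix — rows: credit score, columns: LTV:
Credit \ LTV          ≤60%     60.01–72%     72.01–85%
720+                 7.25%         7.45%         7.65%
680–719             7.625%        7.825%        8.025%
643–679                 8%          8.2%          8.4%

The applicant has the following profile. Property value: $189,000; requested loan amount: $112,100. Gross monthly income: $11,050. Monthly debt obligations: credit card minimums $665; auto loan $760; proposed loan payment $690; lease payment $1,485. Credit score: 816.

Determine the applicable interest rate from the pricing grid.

Credit score 816 ≥ 643; Total monthly debts = (665 + 760 + 690 + 1,485) = 3,600. DTI = 3,600/11,050 = 32.6% ≤ 36%
LTV = 112,100/189,000 = 59.3% ≤ 85%
Credit 816 → row 720+; LTV 59.3% → column ≤60%. Grid cell → 7.25%.

7.25%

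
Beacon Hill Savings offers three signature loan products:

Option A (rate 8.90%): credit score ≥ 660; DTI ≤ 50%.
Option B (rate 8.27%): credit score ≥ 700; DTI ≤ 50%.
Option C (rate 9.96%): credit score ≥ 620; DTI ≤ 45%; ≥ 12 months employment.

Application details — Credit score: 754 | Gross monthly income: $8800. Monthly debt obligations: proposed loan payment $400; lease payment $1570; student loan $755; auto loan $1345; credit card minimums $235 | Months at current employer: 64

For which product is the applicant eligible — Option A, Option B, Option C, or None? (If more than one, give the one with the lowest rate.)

Total debts = (400 + 1,570 + 755 + 1,345 + 235) = 4,305; DTI = 4,305/8,800 = 48.9%.
Option A: score 754 ≥ 660; DTI 48.9% ≤ 50% → qualifies.
Option B: score 754 ≥ 700; DTI 48.9% ≤ 50% → qualifies.
Option C: score 754 ≥ 620; DTI 48.9% > 45%; employment 64 ≥ 12 mo → does not qualify.
Qualifying: Option A, Option B. Lowest rate is 8.27% → Option B.

Option B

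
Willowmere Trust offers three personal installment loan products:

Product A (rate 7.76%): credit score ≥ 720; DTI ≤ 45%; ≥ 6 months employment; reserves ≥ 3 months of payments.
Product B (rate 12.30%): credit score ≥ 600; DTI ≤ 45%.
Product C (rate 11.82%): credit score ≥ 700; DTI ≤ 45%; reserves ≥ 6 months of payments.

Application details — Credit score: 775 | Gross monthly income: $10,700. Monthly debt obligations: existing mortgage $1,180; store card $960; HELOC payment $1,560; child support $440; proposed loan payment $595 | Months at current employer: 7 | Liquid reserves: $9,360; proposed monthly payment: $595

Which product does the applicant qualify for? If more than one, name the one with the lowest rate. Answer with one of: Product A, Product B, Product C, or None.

Total debts = (1,180 + 960 + 1,560 + 440 + 595) = 4,735; DTI = 4,735/10,700 = 44.3%.
Reserves = 9,360/595 = 15.7 months.
Product A: score 775 ≥ 720; DTI 44.3% ≤ 45%; employment 7 ≥ 6 mo; reserves 15.7 ≥ 3 mo → qualifies.
Product B: score 775 ≥ 600; DTI 44.3% ≤ 45% → qualifies.
Product C: score 775 ≥ 700; DTI 44.3% ≤ 45%; reserves 15.7 ≥ 6 mo → qualifies.
Qualifying: Product A, Product B, Product C. Lowest rate is 7.76% → Product A.

Product A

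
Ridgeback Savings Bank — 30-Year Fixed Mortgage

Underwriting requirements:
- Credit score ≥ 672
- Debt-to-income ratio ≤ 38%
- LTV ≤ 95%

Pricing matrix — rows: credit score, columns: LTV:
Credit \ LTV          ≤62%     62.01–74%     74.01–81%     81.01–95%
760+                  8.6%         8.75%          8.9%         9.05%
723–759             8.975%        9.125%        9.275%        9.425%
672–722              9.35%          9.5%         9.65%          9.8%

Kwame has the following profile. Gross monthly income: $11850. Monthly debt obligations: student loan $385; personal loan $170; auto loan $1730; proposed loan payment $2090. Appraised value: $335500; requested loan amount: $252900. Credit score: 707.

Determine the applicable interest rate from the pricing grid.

9.65%

Credit score 707 ≥ 672; Total monthly debts = (385 + 170 + 1,730 + 2,090) = 4,375. DTI: 4,375 ÷ 11,850 = 36.9%, within the 38% cap
LTV = 252,900/335,500 = 75.4% ≤ 95%
Row: 707 falls in 672–722. Column: 75.4% falls in 74.01–81%. Rate = 9.65%.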